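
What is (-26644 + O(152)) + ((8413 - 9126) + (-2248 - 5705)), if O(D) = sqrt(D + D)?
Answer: -35310 + 4*sqrt(19) ≈ -35293.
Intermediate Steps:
O(D) = sqrt(2)*sqrt(D) (O(D) = sqrt(2*D) = sqrt(2)*sqrt(D))
(-26644 + O(152)) + ((8413 - 9126) + (-2248 - 5705)) = (-26644 + sqrt(2)*sqrt(152)) + ((8413 - 9126) + (-2248 - 5705)) = (-26644 + sqrt(2)*(2*sqrt(38))) + (-713 - 7953) = (-26644 + 4*sqrt(19)) - 8666 = -35310 + 4*sqrt(19)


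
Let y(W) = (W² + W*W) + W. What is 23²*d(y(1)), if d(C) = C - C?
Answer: 0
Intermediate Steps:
y(W) = W + 2*W² (y(W) = (W² + W²) + W = 2*W² + W = W + 2*W²)
d(C) = 0
23²*d(y(1)) = 23²*0 = 529*0 = 0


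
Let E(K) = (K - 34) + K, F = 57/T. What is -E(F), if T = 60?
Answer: 321/10 ≈ 32.100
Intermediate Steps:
F = 19/20 (F = 57/60 = 57*(1/60) = 19/20 ≈ 0.95000)
E(K) = -34 + 2*K (E(K) = (-34 + K) + K = -34 + 2*K)
-E(F) = -(-34 + 2*(19/20)) = -(-34 + 19/10) = -1*(-321/10) = 321/10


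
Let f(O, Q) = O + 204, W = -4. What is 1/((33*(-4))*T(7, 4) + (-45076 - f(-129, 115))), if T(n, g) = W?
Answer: -1/44623 ≈ -2.2410e-5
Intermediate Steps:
T(n, g) = -4
f(O, Q) = 204 + O
1/((33*(-4))*T(7, 4) + (-45076 - f(-129, 115))) = 1/((33*(-4))*(-4) + (-45076 - (204 - 129))) = 1/(-132*(-4) + (-45076 - 1*75)) = 1/(528 + (-45076 - 75)) = 1/(528 - 45151) = 1/(-44623) = -1/44623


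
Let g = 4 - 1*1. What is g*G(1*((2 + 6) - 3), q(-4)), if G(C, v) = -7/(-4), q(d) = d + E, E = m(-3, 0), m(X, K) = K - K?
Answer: 21/4 ≈ 5.2500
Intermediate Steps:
m(X, K) = 0
E = 0
q(d) = d (q(d) = d + 0 = d)
g = 3 (g = 4 - 1 = 3)
G(C, v) = 7/4 (G(C, v) = -7*(-1/4) = 7/4)
g*G(1*((2 + 6) - 3), q(-4)) = 3*(7/4) = 21/4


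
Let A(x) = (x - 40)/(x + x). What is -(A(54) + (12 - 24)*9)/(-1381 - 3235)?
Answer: -5825/249264 ≈ -0.023369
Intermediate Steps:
A(x) = (-40 + x)/(2*x) (A(x) = (-40 + x)/((2*x)) = (-40 + x)*(1/(2*x)) = (-40 + x)/(2*x))
-(A(54) + (12 - 24)*9)/(-1381 - 3235) = -((½)*(-40 + 54)/54 + (12 - 24)*9)/(-1381 - 3235) = -((½)*(1/54)*14 - 12*9)/(-4616) = -(7/54 - 108)*(-1)/4616 = -(-5825)*(-1)/(54*4616) = -1*5825/249264 = -5825/249264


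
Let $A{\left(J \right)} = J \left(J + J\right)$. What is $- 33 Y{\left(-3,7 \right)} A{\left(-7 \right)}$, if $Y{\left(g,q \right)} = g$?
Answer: $9702$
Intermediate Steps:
$A{\left(J \right)} = 2 J^{2}$ ($A{\left(J \right)} = J 2 J = 2 J^{2}$)
$- 33 Y{\left(-3,7 \right)} A{\left(-7 \right)} = \left(-33\right) \left(-3\right) 2 \left(-7\right)^{2} = 99 \cdot 2 \cdot 49 = 99 \cdot 98 = 9702$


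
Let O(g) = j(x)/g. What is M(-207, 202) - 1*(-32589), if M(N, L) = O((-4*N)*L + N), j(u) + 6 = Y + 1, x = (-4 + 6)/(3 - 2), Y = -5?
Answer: 5443959851/167049 ≈ 32589.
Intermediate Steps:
x = 2 (x = 2/1 = 2*1 = 2)
j(u) = -10 (j(u) = -6 + (-5 + 1) = -6 - 4 = -10)
O(g) = -10/g
M(N, L) = -10/(N - 4*L*N) (M(N, L) = -10/((-4*N)*L + N) = -10/(-4*L*N + N) = -10/(N - 4*L*N))
M(-207, 202) - 1*(-32589) = 10/(-207*(-1 + 4*202)) - 1*(-32589) = 10*(-1/207)/(-1 + 808) + 32589 = 10*(-1/207)/807 + 32589 = 10*(-1/207)*(1/807) + 32589 = -10/167049 + 32589 = 5443959851/167049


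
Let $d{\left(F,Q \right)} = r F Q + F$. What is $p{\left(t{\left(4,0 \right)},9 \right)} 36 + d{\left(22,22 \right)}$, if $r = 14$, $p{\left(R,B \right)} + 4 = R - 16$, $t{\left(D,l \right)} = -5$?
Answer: $5898$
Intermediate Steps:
$p{\left(R,B \right)} = -20 + R$ ($p{\left(R,B \right)} = -4 + \left(R - 16\right) = -4 + \left(-16 + R\right) = -20 + R$)
$d{\left(F,Q \right)} = F + 14 F Q$ ($d{\left(F,Q \right)} = 14 F Q + F = F + 14 F Q$)
$p{\left(t{\left(4,0 \right)},9 \right)} 36 + d{\left(22,22 \right)} = \left(-20 - 5\right) 36 + 22 \left(1 + 14 \cdot 22\right) = \left(-25\right) 36 + 22 \left(1 + 308\right) = -900 + 22 \cdot 309 = -900 + 6798 = 5898$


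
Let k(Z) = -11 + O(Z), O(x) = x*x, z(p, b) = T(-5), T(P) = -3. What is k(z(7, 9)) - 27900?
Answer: -27902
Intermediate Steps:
z(p, b) = -3
O(x) = x**2
k(Z) = -11 + Z**2
k(z(7, 9)) - 27900 = (-11 + (-3)**2) - 27900 = (-11 + 9) - 27900 = -2 - 27900 = -27902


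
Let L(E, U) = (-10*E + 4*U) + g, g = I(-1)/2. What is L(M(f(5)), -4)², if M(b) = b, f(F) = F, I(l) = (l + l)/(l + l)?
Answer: 17161/4 ≈ 4290.3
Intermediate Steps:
I(l) = 1 (I(l) = (2*l)/((2*l)) = (2*l)*(1/(2*l)) = 1)
g = ½ (g = 1/2 = 1*(½) = ½ ≈ 0.50000)
L(E, U) = ½ - 10*E + 4*U (L(E, U) = (-10*E + 4*U) + ½ = ½ - 10*E + 4*U)
L(M(f(5)), -4)² = (½ - 10*5 + 4*(-4))² = (½ - 50 - 16)² = (-131/2)² = 17161/4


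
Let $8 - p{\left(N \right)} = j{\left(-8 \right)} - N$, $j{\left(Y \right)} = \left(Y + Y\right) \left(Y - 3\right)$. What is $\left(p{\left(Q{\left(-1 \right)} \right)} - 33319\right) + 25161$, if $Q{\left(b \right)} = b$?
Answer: $-8327$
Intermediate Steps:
$j{\left(Y \right)} = 2 Y \left(-3 + Y\right)$
$p{\left(N \right)} = -168 + N$ ($p{\left(N \right)} = 8 - \left(2 \left(-8\right) \left(-3 - 8\right) - N\right) = 8 - \left(2 \left(-8\right) \left(-11\right) - N\right) = 8 - \left(176 - N\right) = 8 + \left(-176 + N\right) = -168 + N$)
$\left(p{\left(Q{\left(-1 \right)} \right)} - 33319\right) + 25161 = \left(\left(-168 - 1\right) - 33319\right) + 25161 = \left(-169 - 33319\right) + 25161 = -33488 + 25161 = -8327$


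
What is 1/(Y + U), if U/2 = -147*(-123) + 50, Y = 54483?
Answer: 1/90745 ≈ 1.1020e-5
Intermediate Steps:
U = 36262 (U = 2*(-147*(-123) + 50) = 2*(18081 + 50) = 2*18131 = 36262)
1/(Y + U) = 1/(54483 + 36262) = 1/90745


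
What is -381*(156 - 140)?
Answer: -6096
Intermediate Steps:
-381*(156 - 140) = -381*16 = -6096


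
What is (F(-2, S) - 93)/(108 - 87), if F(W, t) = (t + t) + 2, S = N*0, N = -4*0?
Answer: -13/3 ≈ -4.3333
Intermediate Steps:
N = 0
S = 0 (S = 0*0 = 0)
F(W, t) = 2 + 2*t (F(W, t) = 2*t + 2 = 2 + 2*t)
(F(-2, S) - 93)/(108 - 87) = ((2 + 2*0) - 93)/(108 - 87) = ((2 + 0) - 93)/21 = (2 - 93)/21 = (1/21)*(-91) = -13/3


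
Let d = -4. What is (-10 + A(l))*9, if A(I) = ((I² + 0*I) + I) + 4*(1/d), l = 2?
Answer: -45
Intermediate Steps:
A(I) = -1 + I + I² (A(I) = ((I² + 0*I) + I) + 4*(1/(-4)) = ((I² + 0) + I) + 4*(1*(-¼)) = (I² + I) + 4*(-¼) = (I + I²) - 1 = -1 + I + I²)
(-10 + A(l))*9 = (-10 + (-1 + 2 + 2²))*9 = (-10 + (-1 + 2 + 4))*9 = (-10 + 5)*9 = -5*9 = -45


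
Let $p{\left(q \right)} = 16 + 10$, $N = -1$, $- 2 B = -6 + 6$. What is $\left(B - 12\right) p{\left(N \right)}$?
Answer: $-312$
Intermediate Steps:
$B = 0$ ($B = - \frac{-6 + 6}{2} = \left(- \frac{1}{2}\right) 0 = 0$)
$p{\left(q \right)} = 26$
$\left(B - 12\right) p{\left(N \right)} = \left(0 - 12\right) 26 = \left(-12\right) 26 = -312$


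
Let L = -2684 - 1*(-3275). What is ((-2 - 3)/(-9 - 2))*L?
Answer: 2955/11 ≈ 268.64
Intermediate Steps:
L = 591 (L = -2684 + 3275 = 591)
((-2 - 3)/(-9 - 2))*L = ((-2 - 3)/(-9 - 2))*591 = -5/(-11)*591 = -5*(-1/11)*591 = (5/11)*591 = 2955/11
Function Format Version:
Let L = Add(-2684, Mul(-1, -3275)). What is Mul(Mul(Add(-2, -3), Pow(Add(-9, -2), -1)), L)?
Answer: Rational(2955, 11) ≈ 268.64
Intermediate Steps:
L = 591 (L = Add(-2684, 3275) = 591)
Mul(Mul(Add(-2, -3), Pow(Add(-9, -2), -1)), L) = Mul(Mul(Add(-2, -3), Pow(Add(-9, -2), -1)), 591) = Mul(Mul(-5, Pow(-11, -1)), 591) = Mul(Mul(-5, Rational(-1, 11)), 591) = Mul(Rational(5, 11), 591) = Rational(2955, 11)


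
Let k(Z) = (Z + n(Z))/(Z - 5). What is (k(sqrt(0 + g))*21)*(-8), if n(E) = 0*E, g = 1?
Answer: 42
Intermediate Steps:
n(E) = 0
k(Z) = Z/(-5 + Z) (k(Z) = (Z + 0)/(Z - 5) = Z/(-5 + Z))
(k(sqrt(0 + g))*21)*(-8) = ((sqrt(0 + 1)/(-5 + sqrt(0 + 1)))*21)*(-8) = ((sqrt(1)/(-5 + sqrt(1)))*21)*(-8) = ((1/(-5 + 1))*21)*(-8) = ((1/(-4))*21)*(-8) = ((1*(-1/4))*21)*(-8) = -1/4*21*(-8) = -21/4*(-8) = 42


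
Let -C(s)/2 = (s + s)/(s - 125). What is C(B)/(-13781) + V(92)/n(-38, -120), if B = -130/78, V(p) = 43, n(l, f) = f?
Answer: -11258957/31420680 ≈ -0.35833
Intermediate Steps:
B = -5/3 (B = -130*1/78 = -5/3 ≈ -1.6667)
C(s) = -4*s/(-125 + s) (C(s) = -2*(s + s)/(s - 125) = -2*2*s/(-125 + s) = -4*s/(-125 + s))
C(B)/(-13781) + V(92)/n(-38, -120) = -4*(-5/3)/(-125 - 5/3)/(-13781) + 43/(-120) = -4*(-5/3)/(-380/3)*(-1/13781) + 43*(-1/120) = -4*(-5/3)*(-3/380)*(-1/13781) - 43/120 = -1/19*(-1/13781) - 43/120 = 1/261839 - 43/120 = -11258957/31420680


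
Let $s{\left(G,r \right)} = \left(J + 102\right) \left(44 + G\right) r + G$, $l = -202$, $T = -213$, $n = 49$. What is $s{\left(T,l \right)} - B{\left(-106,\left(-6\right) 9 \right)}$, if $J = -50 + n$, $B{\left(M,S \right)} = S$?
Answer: $3447779$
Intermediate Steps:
$J = -1$ ($J = -50 + 49 = -1$)
$s{\left(G,r \right)} = G + r \left(4444 + 101 G\right)$ ($s{\left(G,r \right)} = \left(-1 + 102\right) \left(44 + G\right) r + G = 101 \left(44 + G\right) r + G = \left(4444 + 101 G\right) r + G = r \left(4444 + 101 G\right) + G = G + r \left(4444 + 101 G\right)$)
$s{\left(T,l \right)} - B{\left(-106,\left(-6\right) 9 \right)} = \left(-213 + 4444 \left(-202\right) + 101 \left(-213\right) \left(-202\right)\right) - \left(-6\right) 9 = \left(-213 - 897688 + 4345626\right) - -54 = 3447725 + 54 = 3447779$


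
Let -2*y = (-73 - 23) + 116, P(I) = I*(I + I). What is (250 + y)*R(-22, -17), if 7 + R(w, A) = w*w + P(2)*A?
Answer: 81840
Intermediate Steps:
P(I) = 2*I² (P(I) = I*(2*I) = 2*I²)
R(w, A) = -7 + w² + 8*A (R(w, A) = -7 + (w*w + (2*2²)*A) = -7 + (w² + (2*4)*A) = -7 + (w² + 8*A) = -7 + w² + 8*A)
y = -10 (y = -((-73 - 23) + 116)/2 = -(-96 + 116)/2 = -½*20 = -10)
(250 + y)*R(-22, -17) = (250 - 10)*(-7 + (-22)² + 8*(-17)) = 240*(-7 + 484 - 136) = 240*341 = 81840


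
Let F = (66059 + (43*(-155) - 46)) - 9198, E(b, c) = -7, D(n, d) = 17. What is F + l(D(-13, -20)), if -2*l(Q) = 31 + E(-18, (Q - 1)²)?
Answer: 50138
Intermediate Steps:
l(Q) = -12 (l(Q) = -(31 - 7)/2 = -½*24 = -12)
F = 50150 (F = (66059 + (-6665 - 46)) - 9198 = (66059 - 6711) - 9198 = 59348 - 9198 = 50150)
F + l(D(-13, -20)) = 50150 - 12 = 50138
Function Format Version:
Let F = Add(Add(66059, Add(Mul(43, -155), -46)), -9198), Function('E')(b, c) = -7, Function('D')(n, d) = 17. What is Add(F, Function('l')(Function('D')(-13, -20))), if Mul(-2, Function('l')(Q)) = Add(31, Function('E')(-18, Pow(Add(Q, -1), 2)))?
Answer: 50138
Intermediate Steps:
Function('l')(Q) = -12 (Function('l')(Q) = Mul(Rational(-1, 2), Add(31, -7)) = Mul(Rational(-1, 2), 24) = -12)
F = 50150 (F = Add(Add(66059, Add(-6665, -46)), -9198) = Add(Add(66059, -6711), -9198) = Add(59348, -9198) = 50150)
Add(F, Function('l')(Function('D')(-13, -20))) = Add(50150, -12) = 50138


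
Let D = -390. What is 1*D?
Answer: -390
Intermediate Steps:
1*D = 1*(-390) = -390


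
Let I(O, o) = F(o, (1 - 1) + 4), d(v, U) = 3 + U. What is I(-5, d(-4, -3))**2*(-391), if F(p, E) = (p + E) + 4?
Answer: -25024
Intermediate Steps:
F(p, E) = 4 + E + p (F(p, E) = (E + p) + 4 = 4 + E + p)
I(O, o) = 8 + o (I(O, o) = 4 + ((1 - 1) + 4) + o = 4 + (0 + 4) + o = 4 + 4 + o = 8 + o)
I(-5, d(-4, -3))**2*(-391) = (8 + (3 - 3))**2*(-391) = (8 + 0)**2*(-391) = 8**2*(-391) = 64*(-391) = -25024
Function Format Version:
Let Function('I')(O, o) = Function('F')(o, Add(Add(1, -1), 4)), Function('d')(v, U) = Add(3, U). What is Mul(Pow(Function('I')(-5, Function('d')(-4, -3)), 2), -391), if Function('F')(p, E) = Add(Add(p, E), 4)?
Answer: -25024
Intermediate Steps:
Function('F')(p, E) = Add(4, E, p) (Function('F')(p, E) = Add(Add(E, p), 4) = Add(4, E, p))
Function('I')(O, o) = Add(8, o) (Function('I')(O, o) = Add(4, Add(Add(1, -1), 4), o) = Add(4, Add(0, 4), o) = Add(4, 4, o) = Add(8, o))
Mul(Pow(Function('I')(-5, Function('d')(-4, -3)), 2), -391) = Mul(Pow(Add(8, Add(3, -3)), 2), -391) = Mul(Pow(Add(8, 0), 2), -391) = Mul(Pow(8, 2), -391) = Mul(64, -391) = -25024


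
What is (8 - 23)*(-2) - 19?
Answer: 11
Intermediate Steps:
(8 - 23)*(-2) - 19 = -15*(-2) - 19 = 30 - 19 = 11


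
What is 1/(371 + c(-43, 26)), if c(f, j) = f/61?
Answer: 61/22588 ≈ 0.0027005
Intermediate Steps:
c(f, j) = f/61 (c(f, j) = f*(1/61) = f/61)
1/(371 + c(-43, 26)) = 1/(371 + (1/61)*(-43)) = 1/(371 - 43/61) = 1/(22588/61) = 61/22588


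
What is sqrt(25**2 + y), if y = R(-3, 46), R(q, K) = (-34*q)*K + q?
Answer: sqrt(5314) ≈ 72.897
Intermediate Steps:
R(q, K) = q - 34*K*q (R(q, K) = -34*K*q + q = q - 34*K*q)
y = 4689 (y = -3*(1 - 34*46) = -3*(1 - 1564) = -3*(-1563) = 4689)
sqrt(25**2 + y) = sqrt(25**2 + 4689) = sqrt(625 + 4689) = sqrt(5314)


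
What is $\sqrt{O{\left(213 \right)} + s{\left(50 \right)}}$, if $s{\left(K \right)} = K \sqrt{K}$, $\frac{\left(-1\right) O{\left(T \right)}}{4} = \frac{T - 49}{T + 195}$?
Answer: $\frac{\sqrt{-4182 + 650250 \sqrt{2}}}{51} \approx 18.76$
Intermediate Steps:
$O{\left(T \right)} = - \frac{4 \left(-49 + T\right)}{195 + T}$ ($O{\left(T \right)} = - 4 \frac{T - 49}{T + 195} = - 4 \frac{-49 + T}{195 + T} = - \frac{4 \left(-49 + T\right)}{195 + T}$)
$s{\left(K \right)} = K^{\frac{3}{2}}$
$\sqrt{O{\left(213 \right)} + s{\left(50 \right)}} = \sqrt{\frac{4 \left(49 - 213\right)}{195 + 213} + 50^{\frac{3}{2}}} = \sqrt{\frac{4 \left(49 - 213\right)}{408} + 250 \sqrt{2}} = \sqrt{4 \cdot \frac{1}{408} \left(-164\right) + 250 \sqrt{2}} = \sqrt{- \frac{82}{51} + 250 \sqrt{2}}$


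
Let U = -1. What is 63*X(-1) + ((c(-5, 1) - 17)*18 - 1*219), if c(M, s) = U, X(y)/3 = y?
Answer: -732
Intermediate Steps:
X(y) = 3*y
c(M, s) = -1
63*X(-1) + ((c(-5, 1) - 17)*18 - 1*219) = 63*(3*(-1)) + ((-1 - 17)*18 - 1*219) = 63*(-3) + (-18*18 - 219) = -189 + (-324 - 219) = -189 - 543 = -732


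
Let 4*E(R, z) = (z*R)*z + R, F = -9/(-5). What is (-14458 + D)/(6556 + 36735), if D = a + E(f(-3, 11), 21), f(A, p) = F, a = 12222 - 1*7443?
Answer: -94801/432910 ≈ -0.21899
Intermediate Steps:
a = 4779 (a = 12222 - 7443 = 4779)
F = 9/5 (F = -9*(-⅕) = 9/5 ≈ 1.8000)
f(A, p) = 9/5
E(R, z) = R/4 + R*z²/4 (E(R, z) = ((z*R)*z + R)/4 = ((R*z)*z + R)/4 = (R*z² + R)/4 = (R + R*z²)/4 = R/4 + R*z²/4)
D = 49779/10 (D = 4779 + (¼)*(9/5)*(1 + 21²) = 4779 + (¼)*(9/5)*(1 + 441) = 4779 + (¼)*(9/5)*442 = 4779 + 1989/10 = 49779/10 ≈ 4977.9)
(-14458 + D)/(6556 + 36735) = (-14458 + 49779/10)/(6556 + 36735) = -94801/10/43291 = -94801/10*1/43291 = -94801/432910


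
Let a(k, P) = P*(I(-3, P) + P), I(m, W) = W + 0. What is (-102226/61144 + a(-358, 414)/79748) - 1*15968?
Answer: -9731118057777/609513964 ≈ -15965.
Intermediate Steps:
I(m, W) = W
a(k, P) = 2*P² (a(k, P) = P*(P + P) = P*(2*P) = 2*P²)
(-102226/61144 + a(-358, 414)/79748) - 1*15968 = (-102226/61144 + (2*414²)/79748) - 1*15968 = (-102226*1/61144 + (2*171396)*(1/79748)) - 15968 = (-51113/30572 + 342792*(1/79748)) - 15968 = (-51113/30572 + 85698/19937) - 15968 = 1600919375/609513964 - 15968 = -9731118057777/609513964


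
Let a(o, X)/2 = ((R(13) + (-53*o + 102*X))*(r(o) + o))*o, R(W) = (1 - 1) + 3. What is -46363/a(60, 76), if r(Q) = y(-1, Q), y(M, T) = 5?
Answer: -46363/35685000 ≈ -0.0012992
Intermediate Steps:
R(W) = 3 (R(W) = 0 + 3 = 3)
r(Q) = 5
a(o, X) = 2*o*(5 + o)*(3 - 53*o + 102*X) (a(o, X) = 2*(((3 + (-53*o + 102*X))*(5 + o))*o) = 2*(((3 - 53*o + 102*X)*(5 + o))*o) = 2*(((5 + o)*(3 - 53*o + 102*X))*o) = 2*(o*(5 + o)*(3 - 53*o + 102*X)) = 2*o*(5 + o)*(3 - 53*o + 102*X))
-46363/a(60, 76) = -46363*1/(120*(15 - 262*60 - 53*60² + 510*76 + 102*76*60)) = -46363*1/(120*(15 - 15720 - 53*3600 + 38760 + 465120)) = -46363*1/(120*(15 - 15720 - 190800 + 38760 + 465120)) = -46363/(2*60*297375) = -46363/35685000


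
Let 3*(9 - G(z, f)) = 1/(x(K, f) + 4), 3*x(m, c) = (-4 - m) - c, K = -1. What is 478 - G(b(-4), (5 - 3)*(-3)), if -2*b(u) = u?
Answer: 7036/15 ≈ 469.07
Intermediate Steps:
b(u) = -u/2
x(m, c) = -4/3 - c/3 - m/3 (x(m, c) = ((-4 - m) - c)/3 = (-4 - c - m)/3 = -4/3 - c/3 - m/3)
G(z, f) = 9 - 1/(3*(3 - f/3)) (G(z, f) = 9 - 1/(3*((-4/3 - f/3 - 1/3*(-1)) + 4)) = 9 - 1/(3*((-4/3 - f/3 + 1/3) + 4)) = 9 - 1/(3*((-1 - f/3) + 4)) = 9 - 1/(3*(3 - f/3)))
478 - G(b(-4), (5 - 3)*(-3)) = 478 - (-80 + 9*((5 - 3)*(-3)))/(-9 + (5 - 3)*(-3)) = 478 - (-80 + 9*(2*(-3)))/(-9 + 2*(-3)) = 478 - (-80 + 9*(-6))/(-9 - 6) = 478 - (-80 - 54)/(-15) = 478 - (-1)*(-134)/15 = 478 - 1*134/15 = 478 - 134/15 = 7036/15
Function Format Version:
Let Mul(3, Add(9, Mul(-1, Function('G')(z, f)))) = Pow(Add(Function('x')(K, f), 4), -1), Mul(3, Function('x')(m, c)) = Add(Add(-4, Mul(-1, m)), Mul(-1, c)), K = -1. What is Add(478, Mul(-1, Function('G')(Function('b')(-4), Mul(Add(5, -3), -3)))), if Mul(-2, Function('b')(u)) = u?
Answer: Rational(7036, 15) ≈ 469.07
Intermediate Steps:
Function('b')(u) = Mul(Rational(-1, 2), u)
Function('x')(m, c) = Add(Rational(-4, 3), Mul(Rational(-1, 3), c), Mul(Rational(-1, 3), m)) (Function('x')(m, c) = Mul(Rational(1, 3), Add(Add(-4, Mul(-1, m)), Mul(-1, c))) = Mul(Rational(1, 3), Add(-4, Mul(-1, c), Mul(-1, m))) = Add(Rational(-4, 3), Mul(Rational(-1, 3), c), Mul(Rational(-1, 3), m)))
Function('G')(z, f) = Add(9, Mul(Rational(-1, 3), Pow(Add(3, Mul(Rational(-1, 3), f)), -1))) (Function('G')(z, f) = Add(9, Mul(Rational(-1, 3), Pow(Add(Add(Rational(-4, 3), Mul(Rational(-1, 3), f), Mul(Rational(-1, 3), -1)), 4), -1))) = Add(9, Mul(Rational(-1, 3), Pow(Add(Add(Rational(-4, 3), Mul(Rational(-1, 3), f), Rational(1, 3)), 4), -1))) = Add(9, Mul(Rational(-1, 3), Pow(Add(Add(-1, Mul(Rational(-1, 3), f)), 4), -1))) = Add(9, Mul(Rational(-1, 3), Pow(Add(3, Mul(Rational(-1, 3), f)), -1))))
Add(478, Mul(-1, Function('G')(Function('b')(-4), Mul(Add(5, -3), -3)))) = Add(478, Mul(-1, Mul(Pow(Add(-9, Mul(Add(5, -3), -3)), -1), Add(-80, Mul(9, Mul(Add(5, -3), -3)))))) = Add(478, Mul(-1, Mul(Pow(Add(-9, Mul(2, -3)), -1), Add(-80, Mul(9, Mul(2, -3)))))) = Add(478, Mul(-1, Mul(Pow(Add(-9, -6), -1), Add(-80, Mul(9, -6))))) = Add(478, Mul(-1, Mul(Pow(-15, -1), Add(-80, -54)))) = Add(478, Mul(-1, Mul(Rational(-1, 15), -134))) = Add(478, Mul(-1, Rational(134, 15))) = Add(478, Rational(-134, 15)) = Rational(7036, 15)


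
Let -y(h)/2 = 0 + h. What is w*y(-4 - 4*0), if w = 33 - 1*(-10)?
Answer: 344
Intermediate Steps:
w = 43 (w = 33 + 10 = 43)
y(h) = -2*h (y(h) = -2*(0 + h) = -2*h)
w*y(-4 - 4*0) = 43*(-2*(-4 - 4*0)) = 43*(-2*(-4 + 0)) = 43*(-2*(-4)) = 43*8 = 344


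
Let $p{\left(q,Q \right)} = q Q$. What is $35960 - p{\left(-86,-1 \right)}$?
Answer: $35874$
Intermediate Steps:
$p{\left(q,Q \right)} = Q q$
$35960 - p{\left(-86,-1 \right)} = 35960 - \left(-1\right) \left(-86\right) = 35960 - 86 = 35874$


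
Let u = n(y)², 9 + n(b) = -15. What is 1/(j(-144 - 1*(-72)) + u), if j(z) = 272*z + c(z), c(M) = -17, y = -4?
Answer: -1/19025 ≈ -5.2562e-5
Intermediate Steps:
n(b) = -24 (n(b) = -9 - 15 = -24)
j(z) = -17 + 272*z (j(z) = 272*z - 17 = -17 + 272*z)
u = 576 (u = (-24)² = 576)
1/(j(-144 - 1*(-72)) + u) = 1/((-17 + 272*(-144 - 1*(-72))) + 576) = 1/((-17 + 272*(-144 + 72)) + 576) = 1/((-17 + 272*(-72)) + 576) = 1/((-17 - 19584) + 576) = 1/(-19601 + 576) = 1/(-19025) = -1/19025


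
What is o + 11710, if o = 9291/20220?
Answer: 78928497/6740 ≈ 11710.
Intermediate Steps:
o = 3097/6740 (o = 9291*(1/20220) = 3097/6740 ≈ 0.45950)
o + 11710 = 3097/6740 + 11710 = 78928497/6740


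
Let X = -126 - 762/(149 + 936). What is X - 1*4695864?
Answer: -5095149912/1085 ≈ -4.6960e+6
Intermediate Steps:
X = -137472/1085 (X = -126 - 762/1085 = -137472/1085 ≈ -126.70)
X - 1*4695864 = -137472/1085 - 1*4695864 = -137472/1085 - 4695864 = -5095149912/1085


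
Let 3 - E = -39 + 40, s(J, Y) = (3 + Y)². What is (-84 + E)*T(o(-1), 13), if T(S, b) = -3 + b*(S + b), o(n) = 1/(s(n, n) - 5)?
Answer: -12546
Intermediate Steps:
o(n) = 1/(-5 + (3 + n)²) (o(n) = 1/((3 + n)² - 5) = 1/(-5 + (3 + n)²))
E = 2 (E = 3 - (-39 + 40) = 3 - 1*1 = 3 - 1 = 2)
(-84 + E)*T(o(-1), 13) = (-84 + 2)*(-3 + 13² + 13/(-5 + (3 - 1)²)) = -82*(-3 + 169 + 13/(-5 + 2²)) = -82*(-3 + 169 + 13/(-5 + 4)) = -82*(-3 + 169 + 13/(-1)) = -82*(-3 + 169 - 1*13) = -82*(-3 + 169 - 13) = -82*153 = -12546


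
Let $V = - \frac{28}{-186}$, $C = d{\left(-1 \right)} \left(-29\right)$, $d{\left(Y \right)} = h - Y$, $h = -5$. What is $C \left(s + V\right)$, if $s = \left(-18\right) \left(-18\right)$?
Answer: $\frac{3496936}{93} \approx 37601.0$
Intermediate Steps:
$d{\left(Y \right)} = -5 - Y$
$C = 116$ ($C = \left(-5 - -1\right) \left(-29\right) = \left(-5 + 1\right) \left(-29\right) = \left(-4\right) \left(-29\right) = 116$)
$s = 324$
$V = \frac{14}{93}$ ($V = \left(-28\right) \left(- \frac{1}{186}\right) = \frac{14}{93} \approx 0.15054$)
$C \left(s + V\right) = 116 \left(324 + \frac{14}{93}\right) = 116 \cdot \frac{30146}{93} = \frac{3496936}{93}$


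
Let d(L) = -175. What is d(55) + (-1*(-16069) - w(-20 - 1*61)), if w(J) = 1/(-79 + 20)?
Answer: 937747/59 ≈ 15894.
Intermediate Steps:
w(J) = -1/59 (w(J) = 1/(-59) = -1/59)
d(55) + (-1*(-16069) - w(-20 - 1*61)) = -175 + (-1*(-16069) - 1*(-1/59)) = -175 + (16069 + 1/59) = -175 + 948072/59 = 937747/59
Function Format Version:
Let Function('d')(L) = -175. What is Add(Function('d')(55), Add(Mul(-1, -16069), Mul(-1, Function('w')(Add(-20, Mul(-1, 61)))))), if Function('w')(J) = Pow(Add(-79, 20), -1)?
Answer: Rational(937747, 59) ≈ 15894.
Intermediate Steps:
Function('w')(J) = Rational(-1, 59) (Function('w')(J) = Pow(-59, -1) = Rational(-1, 59))
Add(Function('d')(55), Add(Mul(-1, -16069), Mul(-1, Function('w')(Add(-20, Mul(-1, 61)))))) = Add(-175, Add(Mul(-1, -16069), Mul(-1, Rational(-1, 59)))) = Add(-175, Add(16069, Rational(1, 59))) = Add(-175, Rational(948072, 59)) = Rational(937747, 59)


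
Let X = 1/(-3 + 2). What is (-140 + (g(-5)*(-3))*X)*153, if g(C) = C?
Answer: -23715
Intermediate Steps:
X = -1 (X = 1/(-1) = -1)
(-140 + (g(-5)*(-3))*X)*153 = (-140 - 5*(-3)*(-1))*153 = (-140 + 15*(-1))*153 = (-140 - 15)*153 = -155*153 = -23715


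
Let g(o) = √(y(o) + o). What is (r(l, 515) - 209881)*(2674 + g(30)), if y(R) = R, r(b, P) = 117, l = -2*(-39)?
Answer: -560908936 - 419528*√15 ≈ -5.6253e+8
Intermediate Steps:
l = 78
g(o) = √2*√o (g(o) = √(o + o) = √(2*o) = √2*√o)
(r(l, 515) - 209881)*(2674 + g(30)) = (117 - 209881)*(2674 + √2*√30) = -209764*(2674 + 2*√15) = -560908936 - 419528*√15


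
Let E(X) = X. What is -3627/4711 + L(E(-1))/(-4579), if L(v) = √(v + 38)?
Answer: -3627/4711 - √37/4579 ≈ -0.77123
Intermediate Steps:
L(v) = √(38 + v)
-3627/4711 + L(E(-1))/(-4579) = -3627/4711 + √(38 - 1)/(-4579) = -3627*1/4711 + √37*(-1/4579) = -3627/4711 - √37/4579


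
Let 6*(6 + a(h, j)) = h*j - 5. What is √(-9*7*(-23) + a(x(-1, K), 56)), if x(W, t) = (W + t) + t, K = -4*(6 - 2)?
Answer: √40830/6 ≈ 33.677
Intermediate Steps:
K = -16 (K = -4*4 = -16)
x(W, t) = W + 2*t
a(h, j) = -41/6 + h*j/6 (a(h, j) = -6 + (h*j - 5)/6 = -6 + (-5 + h*j)/6 = -6 + (-⅚ + h*j/6) = -41/6 + h*j/6)
√(-9*7*(-23) + a(x(-1, K), 56)) = √(-9*7*(-23) + (-41/6 + (⅙)*(-1 + 2*(-16))*56)) = √(-63*(-23) + (-41/6 + (⅙)*(-1 - 32)*56)) = √(1449 + (-41/6 + (⅙)*(-33)*56)) = √(1449 + (-41/6 - 308)) = √(1449 - 1889/6) = √(6805/6) = √40830/6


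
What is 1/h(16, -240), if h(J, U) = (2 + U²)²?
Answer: 1/3317990404 ≈ 3.0139e-10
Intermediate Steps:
1/h(16, -240) = 1/((2 + (-240)²)²) = 1/((2 + 57600)²) = 1/(57602²) = 1/3317990404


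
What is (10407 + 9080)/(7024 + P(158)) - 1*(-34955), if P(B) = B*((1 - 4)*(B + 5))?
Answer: 2455149803/70238 ≈ 34955.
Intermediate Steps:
P(B) = B*(-15 - 3*B) (P(B) = B*(-3*(5 + B)) = B*(-15 - 3*B))
(10407 + 9080)/(7024 + P(158)) - 1*(-34955) = (10407 + 9080)/(7024 - 3*158*(5 + 158)) - 1*(-34955) = 19487/(7024 - 3*158*163) + 34955 = 19487/(7024 - 77262) + 34955 = 19487/(-70238) + 34955 = 19487*(-1/70238) + 34955 = -19487/70238 + 34955 = 2455149803/70238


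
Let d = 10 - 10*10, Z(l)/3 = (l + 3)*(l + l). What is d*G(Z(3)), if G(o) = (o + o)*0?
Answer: 0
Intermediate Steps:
Z(l) = 6*l*(3 + l) (Z(l) = 3*((l + 3)*(l + l)) = 3*((3 + l)*(2*l)) = 3*(2*l*(3 + l)) = 6*l*(3 + l))
G(o) = 0 (G(o) = (2*o)*0 = 0)
d = -90 (d = 10 - 100 = -90)
d*G(Z(3)) = -90*0 = 0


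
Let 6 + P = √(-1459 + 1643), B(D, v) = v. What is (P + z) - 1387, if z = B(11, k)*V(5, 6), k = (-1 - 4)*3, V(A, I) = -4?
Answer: -1333 + 2*√46 ≈ -1319.4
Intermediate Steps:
k = -15 (k = -5*3 = -15)
P = -6 + 2*√46 (P = -6 + √(-1459 + 1643) = -6 + √184 = -6 + 2*√46 ≈ 7.5647)
z = 60 (z = -15*(-4) = 60)
(P + z) - 1387 = ((-6 + 2*√46) + 60) - 1387 = (54 + 2*√46) - 1387 = -1333 + 2*√46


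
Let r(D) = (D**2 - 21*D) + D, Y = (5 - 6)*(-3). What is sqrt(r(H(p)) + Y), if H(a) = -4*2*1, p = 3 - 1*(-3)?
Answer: sqrt(227) ≈ 15.067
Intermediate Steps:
Y = 3 (Y = -1*(-3) = 3)
p = 6 (p = 3 + 3 = 6)
H(a) = -8 (H(a) = -8*1 = -8)
r(D) = D**2 - 20*D
sqrt(r(H(p)) + Y) = sqrt(-8*(-20 - 8) + 3) = sqrt(-8*(-28) + 3) = sqrt(224 + 3) = sqrt(227)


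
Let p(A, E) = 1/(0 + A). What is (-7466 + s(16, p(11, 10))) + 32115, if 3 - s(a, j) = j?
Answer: 271171/11 ≈ 24652.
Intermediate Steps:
p(A, E) = 1/A
s(a, j) = 3 - j
(-7466 + s(16, p(11, 10))) + 32115 = (-7466 + (3 - 1/11)) + 32115 = (-7466 + 32/11) + 32115 = -82094/11 + 32115 = 271171/11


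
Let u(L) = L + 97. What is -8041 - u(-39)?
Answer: -8099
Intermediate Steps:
u(L) = 97 + L
-8041 - u(-39) = -8041 - (97 - 39) = -8041 - 1*58 = -8041 - 58 = -8099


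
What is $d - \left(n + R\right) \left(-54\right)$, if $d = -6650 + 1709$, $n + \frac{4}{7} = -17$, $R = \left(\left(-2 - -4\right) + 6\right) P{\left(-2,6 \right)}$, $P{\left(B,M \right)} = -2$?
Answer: $- \frac{47277}{7} \approx -6753.9$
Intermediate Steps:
$R = -16$ ($R = \left(\left(-2 - -4\right) + 6\right) \left(-2\right) = \left(\left(-2 + 4\right) + 6\right) \left(-2\right) = \left(2 + 6\right) \left(-2\right) = 8 \left(-2\right) = -16$)
$n = - \frac{123}{7}$ ($n = - \frac{4}{7} - 17 = - \frac{123}{7} \approx -17.571$)
$d = -4941$
$d - \left(n + R\right) \left(-54\right) = -4941 - \left(- \frac{123}{7} - 16\right) \left(-54\right) = -4941 - \left(- \frac{235}{7}\right) \left(-54\right) = -4941 - \frac{12690}{7} = - \frac{47277}{7}$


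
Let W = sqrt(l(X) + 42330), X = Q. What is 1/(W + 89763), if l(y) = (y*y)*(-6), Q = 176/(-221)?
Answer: 1461371561/131176406345485 - 221*sqrt(2067253674)/393529219036455 ≈ 1.1115e-5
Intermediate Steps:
Q = -176/221 (Q = 176*(-1/221) = -176/221 ≈ -0.79638)
X = -176/221 ≈ -0.79638
l(y) = -6*y**2 (l(y) = y**2*(-6) = -6*y**2)
W = sqrt(2067253674)/221 (W = sqrt(-6*(-176/221)**2 + 42330) = sqrt(-6*30976/48841 + 42330) = sqrt(-185856/48841 + 42330) = sqrt(2067253674/48841) = sqrt(2067253674)/221 ≈ 205.73)
1/(W + 89763) = 1/(sqrt(2067253674)/221 + 89763) = 1/(89763 + sqrt(2067253674)/221)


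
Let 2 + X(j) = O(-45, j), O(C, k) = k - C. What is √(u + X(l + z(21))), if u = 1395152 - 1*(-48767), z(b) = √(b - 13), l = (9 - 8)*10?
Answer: √(1443972 + 2*√2) ≈ 1201.7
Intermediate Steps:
l = 10 (l = 1*10 = 10)
z(b) = √(-13 + b)
u = 1443919 (u = 1395152 + 48767 = 1443919)
X(j) = 43 + j (X(j) = -2 + (j - 1*(-45)) = -2 + (j + 45) = -2 + (45 + j) = 43 + j)
√(u + X(l + z(21))) = √(1443919 + (43 + (10 + √(-13 + 21)))) = √(1443919 + (43 + (10 + √8))) = √(1443919 + (43 + (10 + 2*√2))) = √(1443919 + (53 + 2*√2)) = √(1443972 + 2*√2)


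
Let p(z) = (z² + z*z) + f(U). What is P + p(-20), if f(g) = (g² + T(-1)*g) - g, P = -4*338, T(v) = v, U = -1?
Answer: -549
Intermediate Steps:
P = -1352
f(g) = g² - 2*g (f(g) = (g² - g) - g = g² - 2*g)
p(z) = 3 + 2*z² (p(z) = (z² + z*z) - (-2 - 1) = (z² + z²) - 1*(-3) = 2*z² + 3 = 3 + 2*z²)
P + p(-20) = -1352 + (3 + 2*(-20)²) = -1352 + (3 + 2*400) = -1352 + (3 + 800) = -1352 + 803 = -549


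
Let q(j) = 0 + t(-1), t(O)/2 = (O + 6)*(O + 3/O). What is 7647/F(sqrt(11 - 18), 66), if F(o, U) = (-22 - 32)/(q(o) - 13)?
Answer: 135097/18 ≈ 7505.4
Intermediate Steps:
t(O) = 2*(6 + O)*(O + 3/O) (t(O) = 2*((O + 6)*(O + 3/O)) = 2*((6 + O)*(O + 3/O)) = 2*(6 + O)*(O + 3/O))
q(j) = -40 (q(j) = 0 + (6 + 2*(-1)**2 + 12*(-1) + 36/(-1)) = 0 + (6 + 2*1 - 12 + 36*(-1)) = 0 + (6 + 2 - 12 - 36) = 0 - 40 = -40)
F(o, U) = 54/53 (F(o, U) = (-22 - 32)/(-40 - 13) = -54/(-53) = -54*(-1/53) = 54/53)
7647/F(sqrt(11 - 18), 66) = 7647/(54/53) = 7647*(53/54) = 135097/18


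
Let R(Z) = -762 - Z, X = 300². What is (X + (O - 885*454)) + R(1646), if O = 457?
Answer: -313741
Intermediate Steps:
X = 90000
(X + (O - 885*454)) + R(1646) = (90000 + (457 - 885*454)) + (-762 - 1*1646) = (90000 + (457 - 401790)) + (-762 - 1646) = (90000 - 401333) - 2408 = -311333 - 2408 = -313741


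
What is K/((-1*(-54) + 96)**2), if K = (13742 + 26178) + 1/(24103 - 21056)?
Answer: 121636241/68557500 ≈ 1.7742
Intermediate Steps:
K = 121636241/3047 (K = 39920 + 1/3047 = 121636241/3047 ≈ 39920.)
K/((-1*(-54) + 96)**2) = 121636241/(3047*((-1*(-54) + 96)**2)) = 121636241/(3047*((54 + 96)**2)) = 121636241/(3047*(150**2)) = (121636241/3047)/22500 = (121636241/3047)*(1/22500) = 121636241/68557500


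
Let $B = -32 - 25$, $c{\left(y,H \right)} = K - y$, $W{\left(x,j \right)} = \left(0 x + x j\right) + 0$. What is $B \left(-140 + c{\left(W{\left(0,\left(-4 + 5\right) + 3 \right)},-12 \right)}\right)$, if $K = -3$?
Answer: $8151$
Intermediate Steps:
$W{\left(x,j \right)} = j x$ ($W{\left(x,j \right)} = \left(0 + j x\right) + 0 = j x + 0 = j x$)
$c{\left(y,H \right)} = -3 - y$
$B = -57$
$B \left(-140 + c{\left(W{\left(0,\left(-4 + 5\right) + 3 \right)},-12 \right)}\right) = - 57 \left(-140 - \left(3 + \left(\left(-4 + 5\right) + 3\right) 0\right)\right) = - 57 \left(-140 - \left(3 + \left(1 + 3\right) 0\right)\right) = - 57 \left(-140 - \left(3 + 4 \cdot 0\right)\right) = - 57 \left(-140 - 3\right) = \left(-57\right) \left(-143\right) = 8151$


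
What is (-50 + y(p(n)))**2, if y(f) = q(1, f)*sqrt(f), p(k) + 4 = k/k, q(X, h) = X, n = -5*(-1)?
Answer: (50 - I*sqrt(3))**2 ≈ 2497.0 - 173.21*I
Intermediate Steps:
n = 5
p(k) = -3 (p(k) = -4 + k/k = -4 + 1 = -3)
y(f) = sqrt(f) (y(f) = 1*sqrt(f) = sqrt(f))
(-50 + y(p(n)))**2 = (-50 + sqrt(-3))**2 = (-50 + I*sqrt(3))**2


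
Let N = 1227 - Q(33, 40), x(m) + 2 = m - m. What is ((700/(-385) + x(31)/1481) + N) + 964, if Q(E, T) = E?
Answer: 35126336/16291 ≈ 2156.2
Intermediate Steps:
x(m) = -2 (x(m) = -2 + (m - m) = -2 + 0 = -2)
N = 1194 (N = 1227 - 1*33 = 1227 - 33 = 1194)
((700/(-385) + x(31)/1481) + N) + 964 = ((700/(-385) - 2/1481) + 1194) + 964 = ((700*(-1/385) - 2*1/1481) + 1194) + 964 = ((-20/11 - 2/1481) + 1194) + 964 = (-29642/16291 + 1194) + 964 = 19421812/16291 + 964 = 35126336/16291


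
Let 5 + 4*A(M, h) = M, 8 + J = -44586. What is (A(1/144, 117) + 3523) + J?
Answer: -23657615/576 ≈ -41072.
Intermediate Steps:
J = -44594 (J = -8 - 44586 = -44594)
A(M, h) = -5/4 + M/4
(A(1/144, 117) + 3523) + J = ((-5/4 + (1/4)/144) + 3523) - 44594 = ((-5/4 + (1/4)*(1/144)) + 3523) - 44594 = ((-5/4 + 1/576) + 3523) - 44594 = (-719/576 + 3523) - 44594 = 2028529/576 - 44594 = -23657615/576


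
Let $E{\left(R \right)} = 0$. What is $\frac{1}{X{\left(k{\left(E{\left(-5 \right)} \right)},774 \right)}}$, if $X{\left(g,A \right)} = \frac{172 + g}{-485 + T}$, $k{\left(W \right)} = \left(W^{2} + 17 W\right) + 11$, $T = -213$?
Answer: $- \frac{698}{183} \approx -3.8142$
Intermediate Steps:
$k{\left(W \right)} = 11 + W^{2} + 17 W$
$X{\left(g,A \right)} = - \frac{86}{349} - \frac{g}{698}$ ($X{\left(g,A \right)} = \frac{172 + g}{-485 - 213} = \frac{172 + g}{-698} = \left(172 + g\right) \left(- \frac{1}{698}\right) = - \frac{86}{349} - \frac{g}{698}$)
$\frac{1}{X{\left(k{\left(E{\left(-5 \right)} \right)},774 \right)}} = \frac{1}{- \frac{86}{349} - \frac{11 + 0^{2} + 17 \cdot 0}{698}} = \frac{1}{- \frac{86}{349} - \frac{11 + 0 + 0}{698}} = \frac{1}{- \frac{86}{349} - \frac{11}{698}} = \frac{1}{- \frac{183}{698}} = - \frac{698}{183}$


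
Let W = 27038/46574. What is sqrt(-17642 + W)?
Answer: I*sqrt(79063355545)/2117 ≈ 132.82*I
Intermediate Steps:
W = 1229/2117 (W = 27038*(1/46574) = 1229/2117 ≈ 0.58054)
sqrt(-17642 + W) = sqrt(-17642 + 1229/2117) = sqrt(-37346885/2117) = I*sqrt(79063355545)/2117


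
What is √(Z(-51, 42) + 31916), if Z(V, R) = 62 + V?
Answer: √31927 ≈ 178.68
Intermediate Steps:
√(Z(-51, 42) + 31916) = √((62 - 51) + 31916) = √(11 + 31916) = √31927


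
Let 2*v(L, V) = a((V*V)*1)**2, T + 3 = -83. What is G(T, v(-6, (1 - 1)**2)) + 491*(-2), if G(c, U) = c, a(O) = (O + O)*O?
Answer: -1068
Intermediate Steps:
a(O) = 2*O**2 (a(O) = (2*O)*O = 2*O**2)
T = -86 (T = -3 - 83 = -86)
v(L, V) = 2*V**8 (v(L, V) = (2*((V*V)*1)**2)**2/2 = (2*(V**2*1)**2)**2/2 = (2*(V**2)**2)**2/2 = (2*V**4)**2/2 = (4*V**8)/2 = 2*V**8)
G(T, v(-6, (1 - 1)**2)) + 491*(-2) = -86 + 491*(-2) = -86 - 982 = -1068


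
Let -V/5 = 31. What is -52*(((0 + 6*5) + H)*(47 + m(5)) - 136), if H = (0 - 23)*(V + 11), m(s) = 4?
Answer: -8855912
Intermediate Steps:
V = -155 (V = -5*31 = -155)
H = 3312 (H = (0 - 23)*(-155 + 11) = -23*(-144) = 3312)
-52*(((0 + 6*5) + H)*(47 + m(5)) - 136) = -52*(((0 + 6*5) + 3312)*(47 + 4) - 136) = -52*(((0 + 30) + 3312)*51 - 136) = -52*((30 + 3312)*51 - 136) = -52*(3342*51 - 136) = -52*(170442 - 136) = -52*170306 = -8855912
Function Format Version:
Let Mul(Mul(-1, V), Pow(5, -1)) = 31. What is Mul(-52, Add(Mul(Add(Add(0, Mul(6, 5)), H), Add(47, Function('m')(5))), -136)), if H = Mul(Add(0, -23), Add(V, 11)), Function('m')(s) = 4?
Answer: -8855912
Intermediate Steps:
V = -155 (V = Mul(-5, 31) = -155)
H = 3312 (H = Mul(Add(0, -23), Add(-155, 11)) = Mul(-23, -144) = 3312)
Mul(-52, Add(Mul(Add(Add(0, Mul(6, 5)), H), Add(47, Function('m')(5))), -136)) = Mul(-52, Add(Mul(Add(Add(0, Mul(6, 5)), 3312), Add(47, 4)), -136)) = Mul(-52, Add(Mul(Add(Add(0, 30), 3312), 51), -136)) = Mul(-52, Add(Mul(Add(30, 3312), 51), -136)) = Mul(-52, Add(Mul(3342, 51), -136)) = Mul(-52, Add(170442, -136)) = Mul(-52, 170306) = -8855912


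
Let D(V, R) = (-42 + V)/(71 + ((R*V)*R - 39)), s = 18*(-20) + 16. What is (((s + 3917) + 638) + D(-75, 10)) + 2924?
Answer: 53284297/7468 ≈ 7135.0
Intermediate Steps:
s = -344 (s = -360 + 16 = -344)
D(V, R) = (-42 + V)/(32 + V*R²) (D(V, R) = (-42 + V)/(71 + (V*R² - 39)) = (-42 + V)/(71 + (-39 + V*R²)) = (-42 + V)/(32 + V*R²))
(((s + 3917) + 638) + D(-75, 10)) + 2924 = (((-344 + 3917) + 638) + (-42 - 75)/(32 - 75*10²)) + 2924 = ((3573 + 638) - 117/(32 - 75*100)) + 2924 = (4211 - 117/(32 - 7500)) + 2924 = (4211 - 117/(-7468)) + 2924 = (4211 - 1/7468*(-117)) + 2924 = (4211 + 117/7468) + 2924 = 31447865/7468 + 2924 = 53284297/7468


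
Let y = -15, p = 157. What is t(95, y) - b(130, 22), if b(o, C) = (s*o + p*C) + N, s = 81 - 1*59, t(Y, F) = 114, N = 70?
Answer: -6270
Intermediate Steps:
s = 22 (s = 81 - 59 = 22)
b(o, C) = 70 + 22*o + 157*C (b(o, C) = (22*o + 157*C) + 70 = 70 + 22*o + 157*C)
t(95, y) - b(130, 22) = 114 - (70 + 22*130 + 157*22) = 114 - (70 + 2860 + 3454) = 114 - 1*6384 = 114 - 6384 = -6270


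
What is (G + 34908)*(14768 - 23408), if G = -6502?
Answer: -245427840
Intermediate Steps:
(G + 34908)*(14768 - 23408) = (-6502 + 34908)*(14768 - 23408) = 28406*(-8640) = -245427840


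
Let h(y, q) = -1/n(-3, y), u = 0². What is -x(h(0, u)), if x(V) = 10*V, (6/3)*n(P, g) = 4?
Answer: 5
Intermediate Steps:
n(P, g) = 2 (n(P, g) = (½)*4 = 2)
u = 0
h(y, q) = -½ (h(y, q) = -1/2 = -1*½ = -½)
-x(h(0, u)) = -10*(-1)/2 = -1*(-5) = 5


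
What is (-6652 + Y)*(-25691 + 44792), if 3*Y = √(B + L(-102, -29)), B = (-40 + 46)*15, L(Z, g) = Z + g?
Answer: -127059852 + 6367*I*√41 ≈ -1.2706e+8 + 40769.0*I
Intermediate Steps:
B = 90 (B = 6*15 = 90)
Y = I*√41/3 (Y = √(90 + (-102 - 29))/3 = √(90 - 131)/3 = √(-41)/3 = (I*√41)/3 = I*√41/3 ≈ 2.1344*I)
(-6652 + Y)*(-25691 + 44792) = (-6652 + I*√41/3)*(-25691 + 44792) = (-6652 + I*√41/3)*19101 = -127059852 + 6367*I*√41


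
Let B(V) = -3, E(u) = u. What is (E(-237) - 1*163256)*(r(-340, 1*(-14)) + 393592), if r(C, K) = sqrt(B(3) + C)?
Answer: -64349536856 - 1144451*I*sqrt(7) ≈ -6.435e+10 - 3.0279e+6*I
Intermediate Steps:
r(C, K) = sqrt(-3 + C)
(E(-237) - 1*163256)*(r(-340, 1*(-14)) + 393592) = (-237 - 1*163256)*(sqrt(-3 - 340) + 393592) = (-237 - 163256)*(sqrt(-343) + 393592) = -163493*(7*I*sqrt(7) + 393592) = -163493*(393592 + 7*I*sqrt(7)) = -64349536856 - 1144451*I*sqrt(7)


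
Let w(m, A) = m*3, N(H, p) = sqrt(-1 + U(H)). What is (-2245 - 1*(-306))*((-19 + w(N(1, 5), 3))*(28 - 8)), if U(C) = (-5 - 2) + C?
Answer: 736820 - 116340*I*sqrt(7) ≈ 7.3682e+5 - 3.0781e+5*I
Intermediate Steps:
U(C) = -7 + C
N(H, p) = sqrt(-8 + H) (N(H, p) = sqrt(-1 + (-7 + H)) = sqrt(-8 + H))
w(m, A) = 3*m
(-2245 - 1*(-306))*((-19 + w(N(1, 5), 3))*(28 - 8)) = (-2245 - 1*(-306))*((-19 + 3*sqrt(-8 + 1))*(28 - 8)) = (-2245 + 306)*((-19 + 3*sqrt(-7))*20) = -1939*(-19 + 3*(I*sqrt(7)))*20 = -1939*(-19 + 3*I*sqrt(7))*20 = -1939*(-380 + 60*I*sqrt(7)) = 736820 - 116340*I*sqrt(7)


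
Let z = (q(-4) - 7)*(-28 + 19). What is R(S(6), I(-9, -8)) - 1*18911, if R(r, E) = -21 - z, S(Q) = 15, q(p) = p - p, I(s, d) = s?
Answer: -18995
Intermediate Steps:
q(p) = 0
z = 63 (z = (0 - 7)*(-28 + 19) = -7*(-9) = 63)
R(r, E) = -84 (R(r, E) = -21 - 1*63 = -21 - 63 = -84)
R(S(6), I(-9, -8)) - 1*18911 = -84 - 1*18911 = -84 - 18911 = -18995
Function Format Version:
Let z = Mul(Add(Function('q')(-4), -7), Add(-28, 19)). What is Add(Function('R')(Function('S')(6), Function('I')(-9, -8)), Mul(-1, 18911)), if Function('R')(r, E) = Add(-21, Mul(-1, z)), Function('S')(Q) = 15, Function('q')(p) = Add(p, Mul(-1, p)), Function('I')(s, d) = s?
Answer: -18995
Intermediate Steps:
Function('q')(p) = 0
z = 63 (z = Mul(Add(0, -7), Add(-28, 19)) = Mul(-7, -9) = 63)
Function('R')(r, E) = -84 (Function('R')(r, E) = Add(-21, Mul(-1, 63)) = Add(-21, -63) = -84)
Add(Function('R')(Function('S')(6), Function('I')(-9, -8)), Mul(-1, 18911)) = Add(-84, Mul(-1, 18911)) = Add(-84, -18911) = -18995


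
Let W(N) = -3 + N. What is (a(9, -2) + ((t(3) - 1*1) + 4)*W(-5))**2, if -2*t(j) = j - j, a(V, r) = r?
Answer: 676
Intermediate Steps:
t(j) = 0 (t(j) = -(j - j)/2 = -1/2*0 = 0)
(a(9, -2) + ((t(3) - 1*1) + 4)*W(-5))**2 = (-2 + ((0 - 1*1) + 4)*(-3 - 5))**2 = (-2 + ((0 - 1) + 4)*(-8))**2 = (-2 + (-1 + 4)*(-8))**2 = (-2 + 3*(-8))**2 = (-2 - 24)**2 = (-26)**2 = 676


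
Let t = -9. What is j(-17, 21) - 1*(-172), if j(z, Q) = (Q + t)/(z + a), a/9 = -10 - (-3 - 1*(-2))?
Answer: 8422/49 ≈ 171.88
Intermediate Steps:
a = -81 (a = 9*(-10 - (-3 - 1*(-2))) = 9*(-10 - (-3 + 2)) = 9*(-10 - 1*(-1)) = 9*(-10 + 1) = 9*(-9) = -81)
j(z, Q) = (-9 + Q)/(-81 + z) (j(z, Q) = (Q - 9)/(z - 81) = (-9 + Q)/(-81 + z))
j(-17, 21) - 1*(-172) = (-9 + 21)/(-81 - 17) - 1*(-172) = 12/(-98) + 172 = -1/98*12 + 172 = -6/49 + 172 = 8422/49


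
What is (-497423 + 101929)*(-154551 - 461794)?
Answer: 243760749430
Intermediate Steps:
(-497423 + 101929)*(-154551 - 461794) = -395494*(-616345) = 243760749430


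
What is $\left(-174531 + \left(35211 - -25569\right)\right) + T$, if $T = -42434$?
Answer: $-156185$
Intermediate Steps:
$\left(-174531 + \left(35211 - -25569\right)\right) + T = \left(-174531 + \left(35211 - -25569\right)\right) - 42434 = \left(-174531 + \left(35211 + 25569\right)\right) - 42434 = \left(-174531 + 60780\right) - 42434 = -113751 - 42434 = -156185$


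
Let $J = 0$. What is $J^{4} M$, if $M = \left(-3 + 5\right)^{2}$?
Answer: $0$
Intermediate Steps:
$M = 4$ ($M = 2^{2} = 4$)
$J^{4} M = 0^{4} \cdot 4 = 0 \cdot 4 = 0$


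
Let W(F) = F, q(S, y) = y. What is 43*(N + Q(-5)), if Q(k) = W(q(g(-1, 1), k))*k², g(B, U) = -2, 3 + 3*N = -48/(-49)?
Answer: -264794/49 ≈ -5404.0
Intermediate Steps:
N = -33/49 (N = -1 + (-48/(-49))/3 = -1 + (-48*(-1/49))/3 = -1 + (⅓)*(48/49) = -1 + 16/49 = -33/49 ≈ -0.67347)
Q(k) = k³ (Q(k) = k*k² = k³)
43*(N + Q(-5)) = 43*(-33/49 + (-5)³) = 43*(-33/49 - 125) = 43*(-6158/49) = -264794/49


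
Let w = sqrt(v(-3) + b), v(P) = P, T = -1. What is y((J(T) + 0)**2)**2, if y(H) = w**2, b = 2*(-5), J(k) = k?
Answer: 169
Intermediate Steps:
b = -10
w = I*sqrt(13) (w = sqrt(-3 - 10) = sqrt(-13) = I*sqrt(13) ≈ 3.6056*I)
y(H) = -13 (y(H) = (I*sqrt(13))**2 = -13)
y((J(T) + 0)**2)**2 = (-13)**2 = 169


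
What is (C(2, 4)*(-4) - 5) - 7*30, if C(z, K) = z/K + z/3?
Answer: -659/3 ≈ -219.67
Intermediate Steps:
C(z, K) = z/3 + z/K (C(z, K) = z/K + z*(⅓) = z/K + z/3 = z/3 + z/K)
(C(2, 4)*(-4) - 5) - 7*30 = (((⅓)*2 + 2/4)*(-4) - 5) - 7*30 = ((⅔ + 2*(¼))*(-4) - 5) - 210 = ((⅔ + ½)*(-4) - 5) - 210 = ((7/6)*(-4) - 5) - 210 = (-14/3 - 5) - 210 = -29/3 - 210 = -659/3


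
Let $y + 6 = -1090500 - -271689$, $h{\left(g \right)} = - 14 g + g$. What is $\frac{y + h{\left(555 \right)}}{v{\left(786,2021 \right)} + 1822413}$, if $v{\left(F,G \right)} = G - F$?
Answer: $- \frac{51627}{113978} \approx -0.45296$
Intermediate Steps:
$h{\left(g \right)} = - 13 g$
$y = -818817$ ($y = -6 - 818811 = -818817$)
$\frac{y + h{\left(555 \right)}}{v{\left(786,2021 \right)} + 1822413} = \frac{-818817 - 7215}{\left(2021 - 786\right) + 1822413} = - \frac{826032}{1235 + 1822413} = - \frac{826032}{1823648} = \left(-826032\right) \frac{1}{1823648} = - \frac{51627}{113978}$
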